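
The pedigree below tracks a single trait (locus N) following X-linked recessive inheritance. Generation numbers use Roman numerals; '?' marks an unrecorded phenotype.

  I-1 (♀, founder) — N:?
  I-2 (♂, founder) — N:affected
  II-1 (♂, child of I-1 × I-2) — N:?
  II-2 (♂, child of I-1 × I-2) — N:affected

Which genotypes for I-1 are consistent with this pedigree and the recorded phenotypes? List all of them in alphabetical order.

I-1 ∈ {X^NX^n, X^nX^n}

N/I-1 ? ·: X^NX^n|X^nX^n
N/I-2 aff ·: X^nY
N/II-1 ? I-1×I-2: X^NY|X^nY
N/II-2 aff I-1×I-2: X^nY
⇒ N over [I-1,I-2,II-1,II-2]: 3 consistent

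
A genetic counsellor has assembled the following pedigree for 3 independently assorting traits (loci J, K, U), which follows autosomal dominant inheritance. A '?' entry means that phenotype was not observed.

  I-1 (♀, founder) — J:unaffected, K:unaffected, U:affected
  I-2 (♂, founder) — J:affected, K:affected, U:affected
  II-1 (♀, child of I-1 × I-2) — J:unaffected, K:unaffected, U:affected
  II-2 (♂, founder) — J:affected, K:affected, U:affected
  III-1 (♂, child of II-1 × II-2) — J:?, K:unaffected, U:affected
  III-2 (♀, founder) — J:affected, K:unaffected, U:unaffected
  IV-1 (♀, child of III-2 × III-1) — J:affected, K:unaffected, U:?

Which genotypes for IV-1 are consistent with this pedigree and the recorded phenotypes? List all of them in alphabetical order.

IV-1 ∈ {JJ kk Uu, JJ kk uu, Jj kk Uu, Jj kk uu}

J/I-1 un ·: jj
J/I-2 aff ·: Jj
J/II-1 un I-1×I-2: jj
J/II-2 aff ·: Jj|JJ
J/III-1 ? II-1×II-2: jj|Jj
J/III-2 aff ·: Jj|JJ
J/IV-1 aff III-2×III-1: Jj|JJ
⇒ J over [I-1,I-2,II-1,II-2,III-1,III-2,IV-1]: 10 consistent
K/I-1 un ·: kk
K/I-2 aff ·: Kk
K/II-1 un I-1×I-2: kk
K/II-2 aff ·: Kk
K/III-1 un II-1×II-2: kk
K/III-2 un ·: kk
K/IV-1 un III-2×III-1: kk
⇒ K over [I-1,I-2,II-1,II-2,III-1,III-2,IV-1]: 1 consistent
U/I-1 aff ·: Uu|UU
U/I-2 aff ·: Uu|UU
U/II-1 aff I-1×I-2: Uu|UU
U/II-2 aff ·: Uu|UU
U/III-1 aff II-1×II-2: Uu|UU
U/III-2 un ·: uu
U/IV-1 ? III-2×III-1: uu|Uu
⇒ U over [I-1,I-2,II-1,II-2,III-1,III-2,IV-1]: 34 consistent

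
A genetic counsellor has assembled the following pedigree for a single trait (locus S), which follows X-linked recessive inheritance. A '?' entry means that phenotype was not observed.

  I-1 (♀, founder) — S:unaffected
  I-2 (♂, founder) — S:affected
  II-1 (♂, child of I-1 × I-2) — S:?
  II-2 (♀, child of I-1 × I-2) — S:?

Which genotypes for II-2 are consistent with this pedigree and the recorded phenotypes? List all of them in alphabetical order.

S/I-1 un ·: X^SX^S|X^SX^s
S/I-2 aff ·: X^sY
S/II-1 ? I-1×I-2: X^SY|X^sY
S/II-2 ? I-1×I-2: X^SX^s|X^sX^s
⇒ S over [I-1,I-2,II-1,II-2]: 5 consistent

II-2 ∈ {X^SX^s, X^sX^s}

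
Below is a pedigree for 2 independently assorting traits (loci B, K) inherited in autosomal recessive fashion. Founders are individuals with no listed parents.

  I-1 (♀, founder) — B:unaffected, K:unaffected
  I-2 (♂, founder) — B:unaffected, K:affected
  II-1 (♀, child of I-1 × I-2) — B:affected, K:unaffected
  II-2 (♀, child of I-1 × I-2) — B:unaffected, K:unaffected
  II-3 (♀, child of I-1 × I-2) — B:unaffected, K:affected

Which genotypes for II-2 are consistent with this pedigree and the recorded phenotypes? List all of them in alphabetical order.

II-2 ∈ {BB Kk, Bb Kk}

B/I-1 un ·: Bb
B/I-2 un ·: Bb
B/II-1 aff I-1×I-2: bb
B/II-2 un I-1×I-2: BB|Bb
B/II-3 un I-1×I-2: BB|Bb
⇒ B over [I-1,I-2,II-1,II-2,II-3]: 4 consistent
K/I-1 un ·: Kk
K/I-2 aff ·: kk
K/II-1 un I-1×I-2: Kk
K/II-2 un I-1×I-2: Kk
K/II-3 aff I-1×I-2: kk
⇒ K over [I-1,I-2,II-1,II-2,II-3]: 1 consistent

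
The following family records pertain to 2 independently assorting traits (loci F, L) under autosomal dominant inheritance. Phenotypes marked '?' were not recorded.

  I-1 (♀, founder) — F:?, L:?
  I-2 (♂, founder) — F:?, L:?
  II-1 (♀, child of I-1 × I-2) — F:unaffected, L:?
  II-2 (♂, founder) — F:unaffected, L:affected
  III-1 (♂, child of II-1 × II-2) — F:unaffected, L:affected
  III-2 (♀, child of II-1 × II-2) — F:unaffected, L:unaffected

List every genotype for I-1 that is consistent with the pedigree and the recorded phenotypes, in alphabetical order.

I-1 ∈ {Ff LL, Ff Ll, Ff ll, ff LL, ff Ll, ff ll}

F/I-1 ? ·: ff|Ff
F/I-2 ? ·: ff|Ff
F/II-1 un I-1×I-2: ff
F/II-2 un ·: ff
F/III-1 un II-1×II-2: ff
F/III-2 un II-1×II-2: ff
⇒ F over [I-1,I-2,II-1,II-2,III-1,III-2]: 4 consistent
L/I-1 ? ·: ll|Ll|LL
L/I-2 ? ·: ll|Ll|LL
L/II-1 ? I-1×I-2: ll|Ll
L/II-2 aff ·: Ll
L/III-1 aff II-1×II-2: Ll|LL
L/III-2 un II-1×II-2: ll
⇒ L over [I-1,I-2,II-1,II-2,III-1,III-2]: 18 consistent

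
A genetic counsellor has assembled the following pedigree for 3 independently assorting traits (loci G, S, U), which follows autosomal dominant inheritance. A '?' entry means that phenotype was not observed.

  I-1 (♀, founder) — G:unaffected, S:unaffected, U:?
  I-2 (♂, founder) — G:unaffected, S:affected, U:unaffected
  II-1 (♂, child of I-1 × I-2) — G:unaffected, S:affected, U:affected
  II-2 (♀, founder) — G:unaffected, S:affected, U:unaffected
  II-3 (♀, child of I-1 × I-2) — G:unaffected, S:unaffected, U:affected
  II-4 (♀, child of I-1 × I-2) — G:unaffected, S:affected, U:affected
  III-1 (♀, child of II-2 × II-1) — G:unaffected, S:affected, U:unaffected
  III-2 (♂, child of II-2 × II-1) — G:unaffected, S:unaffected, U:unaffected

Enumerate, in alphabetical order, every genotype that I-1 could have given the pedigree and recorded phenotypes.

I-1 ∈ {gg ss UU, gg ss Uu}

G/I-1 un ·: gg
G/I-2 un ·: gg
G/II-1 un I-1×I-2: gg
G/II-2 un ·: gg
G/II-3 un I-1×I-2: gg
G/II-4 un I-1×I-2: gg
G/III-1 un II-2×II-1: gg
G/III-2 un II-2×II-1: gg
⇒ G over [I-1,I-2,II-1,II-2,II-3,II-4,III-1,III-2]: 1 consistent
S/I-1 un ·: ss
S/I-2 aff ·: Ss
S/II-1 aff I-1×I-2: Ss
S/II-2 aff ·: Ss
S/II-3 un I-1×I-2: ss
S/II-4 aff I-1×I-2: Ss
S/III-1 aff II-2×II-1: Ss|SS
S/III-2 un II-2×II-1: ss
⇒ S over [I-1,I-2,II-1,II-2,II-3,II-4,III-1,III-2]: 2 consistent
U/I-1 ? ·: Uu|UU
U/I-2 un ·: uu
U/II-1 aff I-1×I-2: Uu
U/II-2 un ·: uu
U/II-3 aff I-1×I-2: Uu
U/II-4 aff I-1×I-2: Uu
U/III-1 un II-2×II-1: uu
U/III-2 un II-2×II-1: uu
⇒ U over [I-1,I-2,II-1,II-2,II-3,II-4,III-1,III-2]: 2 consistent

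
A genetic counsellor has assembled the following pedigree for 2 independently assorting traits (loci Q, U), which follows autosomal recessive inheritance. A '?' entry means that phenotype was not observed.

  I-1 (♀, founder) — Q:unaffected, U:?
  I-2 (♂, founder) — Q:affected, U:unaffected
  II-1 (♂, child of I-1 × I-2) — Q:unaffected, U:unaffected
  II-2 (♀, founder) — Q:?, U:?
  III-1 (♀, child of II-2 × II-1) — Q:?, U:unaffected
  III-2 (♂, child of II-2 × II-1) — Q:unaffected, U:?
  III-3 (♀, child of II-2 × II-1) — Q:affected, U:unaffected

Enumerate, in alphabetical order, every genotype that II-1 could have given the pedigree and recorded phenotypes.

II-1 ∈ {Qq UU, Qq Uu}

Q/I-1 un ·: QQ|Qq
Q/I-2 aff ·: qq
Q/II-1 un I-1×I-2: Qq
Q/II-2 ? ·: Qq|qq
Q/III-1 ? II-2×II-1: QQ|Qq|qq
Q/III-2 un II-2×II-1: QQ|Qq
Q/III-3 aff II-2×II-1: qq
⇒ Q over [I-1,I-2,II-1,II-2,III-1,III-2,III-3]: 16 consistent
U/I-1 ? ·: UU|Uu|uu
U/I-2 un ·: UU|Uu
U/II-1 un I-1×I-2: UU|Uu
U/II-2 ? ·: UU|Uu|uu
U/III-1 un II-2×II-1: UU|Uu
U/III-2 ? II-2×II-1: UU|Uu|uu
U/III-3 un II-2×II-1: UU|Uu
⇒ U over [I-1,I-2,II-1,II-2,III-1,III-2,III-3]: 150 consistent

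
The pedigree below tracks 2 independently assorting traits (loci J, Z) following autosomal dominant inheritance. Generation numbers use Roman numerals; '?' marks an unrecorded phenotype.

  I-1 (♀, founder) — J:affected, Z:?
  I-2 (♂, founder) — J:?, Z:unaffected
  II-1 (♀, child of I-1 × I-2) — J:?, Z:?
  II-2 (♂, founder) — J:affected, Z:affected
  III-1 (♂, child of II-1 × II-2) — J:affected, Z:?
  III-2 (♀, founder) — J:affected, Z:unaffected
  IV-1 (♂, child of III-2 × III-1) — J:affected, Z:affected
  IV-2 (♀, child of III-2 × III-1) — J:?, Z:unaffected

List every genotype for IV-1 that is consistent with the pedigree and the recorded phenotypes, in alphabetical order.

J/I-1 aff ·: Jj|JJ
J/I-2 ? ·: jj|Jj|JJ
J/II-1 ? I-1×I-2: jj|Jj|JJ
J/II-2 aff ·: Jj|JJ
J/III-1 aff II-1×II-2: Jj|JJ
J/III-2 aff ·: Jj|JJ
J/IV-1 aff III-2×III-1: Jj|JJ
J/IV-2 ? III-2×III-1: jj|Jj|JJ
⇒ J over [I-1,I-2,II-1,II-2,III-1,III-2,IV-1,IV-2]: 270 consistent
Z/I-1 ? ·: zz|Zz|ZZ
Z/I-2 un ·: zz
Z/II-1 ? I-1×I-2: zz|Zz
Z/II-2 aff ·: Zz|ZZ
Z/III-1 ? II-1×II-2: Zz
Z/III-2 un ·: zz
Z/IV-1 aff III-2×III-1: Zz
Z/IV-2 un III-2×III-1: zz
⇒ Z over [I-1,I-2,II-1,II-2,III-1,III-2,IV-1,IV-2]: 8 consistent

IV-1 ∈ {JJ Zz, Jj Zz}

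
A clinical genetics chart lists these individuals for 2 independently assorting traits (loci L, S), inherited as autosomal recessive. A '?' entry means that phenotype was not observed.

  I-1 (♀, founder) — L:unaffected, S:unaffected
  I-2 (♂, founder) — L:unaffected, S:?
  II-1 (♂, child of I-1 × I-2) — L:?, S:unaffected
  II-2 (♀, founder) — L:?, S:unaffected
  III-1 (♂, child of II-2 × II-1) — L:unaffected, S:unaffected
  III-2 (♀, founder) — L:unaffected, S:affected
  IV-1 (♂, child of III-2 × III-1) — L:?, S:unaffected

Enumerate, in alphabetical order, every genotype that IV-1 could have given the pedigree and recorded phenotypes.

IV-1 ∈ {LL Ss, Ll Ss, ll Ss}

L/I-1 un ·: LL|Ll
L/I-2 un ·: LL|Ll
L/II-1 ? I-1×I-2: LL|Ll|ll
L/II-2 ? ·: LL|Ll|ll
L/III-1 un II-2×II-1: LL|Ll
L/III-2 un ·: LL|Ll
L/IV-1 ? III-2×III-1: LL|Ll|ll
⇒ L over [I-1,I-2,II-1,II-2,III-1,III-2,IV-1]: 137 consistent
S/I-1 un ·: SS|Ss
S/I-2 ? ·: SS|Ss|ss
S/II-1 un I-1×I-2: SS|Ss
S/II-2 un ·: SS|Ss
S/III-1 un II-2×II-1: SS|Ss
S/III-2 aff ·: ss
S/IV-1 un III-2×III-1: Ss
⇒ S over [I-1,I-2,II-1,II-2,III-1,III-2,IV-1]: 32 consistent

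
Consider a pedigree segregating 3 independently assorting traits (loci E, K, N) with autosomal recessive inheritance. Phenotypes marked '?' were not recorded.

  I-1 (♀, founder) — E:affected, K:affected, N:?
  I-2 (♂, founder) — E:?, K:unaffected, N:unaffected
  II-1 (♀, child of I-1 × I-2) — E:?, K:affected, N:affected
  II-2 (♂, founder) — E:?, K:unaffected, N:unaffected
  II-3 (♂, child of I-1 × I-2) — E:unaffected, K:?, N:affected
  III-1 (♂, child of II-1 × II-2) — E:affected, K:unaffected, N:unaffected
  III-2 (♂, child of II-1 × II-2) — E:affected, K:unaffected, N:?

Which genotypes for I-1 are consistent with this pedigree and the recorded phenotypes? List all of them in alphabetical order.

I-1 ∈ {ee kk Nn, ee kk nn}

E/I-1 aff ·: ee
E/I-2 ? ·: EE|Ee
E/II-1 ? I-1×I-2: Ee|ee
E/II-2 ? ·: Ee|ee
E/II-3 un I-1×I-2: Ee
E/III-1 aff II-1×II-2: ee
E/III-2 aff II-1×II-2: ee
⇒ E over [I-1,I-2,II-1,II-2,II-3,III-1,III-2]: 6 consistent
K/I-1 aff ·: kk
K/I-2 un ·: Kk
K/II-1 aff I-1×I-2: kk
K/II-2 un ·: KK|Kk
K/II-3 ? I-1×I-2: Kk|kk
K/III-1 un II-1×II-2: Kk
K/III-2 un II-1×II-2: Kk
⇒ K over [I-1,I-2,II-1,II-2,II-3,III-1,III-2]: 4 consistent
N/I-1 ? ·: Nn|nn
N/I-2 un ·: Nn
N/II-1 aff I-1×I-2: nn
N/II-2 un ·: NN|Nn
N/II-3 aff I-1×I-2: nn
N/III-1 un II-1×II-2: Nn
N/III-2 ? II-1×II-2: Nn|nn
⇒ N over [I-1,I-2,II-1,II-2,II-3,III-1,III-2]: 6 consistent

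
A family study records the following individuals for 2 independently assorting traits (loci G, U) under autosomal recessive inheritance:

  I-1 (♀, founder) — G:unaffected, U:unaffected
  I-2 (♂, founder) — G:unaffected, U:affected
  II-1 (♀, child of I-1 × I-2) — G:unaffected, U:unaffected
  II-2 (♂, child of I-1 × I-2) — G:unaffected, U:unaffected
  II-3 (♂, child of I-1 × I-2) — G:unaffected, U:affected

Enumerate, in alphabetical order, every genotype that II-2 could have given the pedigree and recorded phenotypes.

II-2 ∈ {GG Uu, Gg Uu}

G/I-1 un ·: GG|Gg
G/I-2 un ·: GG|Gg
G/II-1 un I-1×I-2: GG|Gg
G/II-2 un I-1×I-2: GG|Gg
G/II-3 un I-1×I-2: GG|Gg
⇒ G over [I-1,I-2,II-1,II-2,II-3]: 25 consistent
U/I-1 un ·: Uu
U/I-2 aff ·: uu
U/II-1 un I-1×I-2: Uu
U/II-2 un I-1×I-2: Uu
U/II-3 aff I-1×I-2: uu
⇒ U over [I-1,I-2,II-1,II-2,II-3]: 1 consistent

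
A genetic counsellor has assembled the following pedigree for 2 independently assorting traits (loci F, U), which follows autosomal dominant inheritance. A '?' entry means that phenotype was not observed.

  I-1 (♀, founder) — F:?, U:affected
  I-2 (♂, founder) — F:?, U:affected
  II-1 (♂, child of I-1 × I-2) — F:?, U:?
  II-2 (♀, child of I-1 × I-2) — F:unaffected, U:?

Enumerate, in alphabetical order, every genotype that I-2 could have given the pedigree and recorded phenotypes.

F/I-1 ? ·: ff|Ff
F/I-2 ? ·: ff|Ff
F/II-1 ? I-1×I-2: ff|Ff|FF
F/II-2 un I-1×I-2: ff
⇒ F over [I-1,I-2,II-1,II-2]: 8 consistent
U/I-1 aff ·: Uu|UU
U/I-2 aff ·: Uu|UU
U/II-1 ? I-1×I-2: uu|Uu|UU
U/II-2 ? I-1×I-2: uu|Uu|UU
⇒ U over [I-1,I-2,II-1,II-2]: 18 consistent

I-2 ∈ {Ff UU, Ff Uu, ff UU, ff Uu}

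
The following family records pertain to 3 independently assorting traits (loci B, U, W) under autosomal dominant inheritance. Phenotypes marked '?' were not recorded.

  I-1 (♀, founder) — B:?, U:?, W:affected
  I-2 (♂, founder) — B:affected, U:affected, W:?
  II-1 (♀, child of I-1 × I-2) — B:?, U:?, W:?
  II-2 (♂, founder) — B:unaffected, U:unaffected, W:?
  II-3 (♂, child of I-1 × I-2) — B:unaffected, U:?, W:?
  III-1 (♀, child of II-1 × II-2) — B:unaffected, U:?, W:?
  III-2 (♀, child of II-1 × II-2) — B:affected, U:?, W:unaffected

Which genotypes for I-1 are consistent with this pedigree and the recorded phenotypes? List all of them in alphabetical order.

B/I-1 ? ·: bb|Bb
B/I-2 aff ·: Bb
B/II-1 ? I-1×I-2: Bb
B/II-2 un ·: bb
B/II-3 un I-1×I-2: bb
B/III-1 un II-1×II-2: bb
B/III-2 aff II-1×II-2: Bb
⇒ B over [I-1,I-2,II-1,II-2,II-3,III-1,III-2]: 2 consistent
U/I-1 ? ·: uu|Uu|UU
U/I-2 aff ·: Uu|UU
U/II-1 ? I-1×I-2: uu|Uu|UU
U/II-2 un ·: uu
U/II-3 ? I-1×I-2: uu|Uu|UU
U/III-1 ? II-1×II-2: uu|Uu
U/III-2 ? II-1×II-2: uu|Uu
⇒ U over [I-1,I-2,II-1,II-2,II-3,III-1,III-2]: 53 consistent
W/I-1 aff ·: Ww|WW
W/I-2 ? ·: ww|Ww|WW
W/II-1 ? I-1×I-2: ww|Ww
W/II-2 ? ·: ww|Ww
W/II-3 ? I-1×I-2: ww|Ww|WW
W/III-1 ? II-1×II-2: ww|Ww|WW
W/III-2 un II-1×II-2: ww
⇒ W over [I-1,I-2,II-1,II-2,II-3,III-1,III-2]: 65 consistent

I-1 ∈ {Bb UU WW, Bb UU Ww, Bb Uu WW, Bb Uu Ww, Bb uu WW, Bb uu Ww, bb UU WW, bb UU Ww, bb Uu WW, bb Uu Ww, bb uu WW, bb uu Ww}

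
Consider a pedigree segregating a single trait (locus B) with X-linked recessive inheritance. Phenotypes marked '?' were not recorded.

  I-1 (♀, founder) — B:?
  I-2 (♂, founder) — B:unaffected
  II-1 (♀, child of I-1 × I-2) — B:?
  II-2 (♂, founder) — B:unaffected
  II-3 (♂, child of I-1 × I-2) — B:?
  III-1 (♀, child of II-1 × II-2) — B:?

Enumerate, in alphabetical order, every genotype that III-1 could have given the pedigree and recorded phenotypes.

B/I-1 ? ·: X^BX^B|X^BX^b|X^bX^b
B/I-2 un ·: X^BY
B/II-1 ? I-1×I-2: X^BX^B|X^BX^b
B/II-2 un ·: X^BY
B/II-3 ? I-1×I-2: X^BY|X^bY
B/III-1 ? II-1×II-2: X^BX^B|X^BX^b
⇒ B over [I-1,I-2,II-1,II-2,II-3,III-1]: 9 consistent

III-1 ∈ {X^BX^B, X^BX^b}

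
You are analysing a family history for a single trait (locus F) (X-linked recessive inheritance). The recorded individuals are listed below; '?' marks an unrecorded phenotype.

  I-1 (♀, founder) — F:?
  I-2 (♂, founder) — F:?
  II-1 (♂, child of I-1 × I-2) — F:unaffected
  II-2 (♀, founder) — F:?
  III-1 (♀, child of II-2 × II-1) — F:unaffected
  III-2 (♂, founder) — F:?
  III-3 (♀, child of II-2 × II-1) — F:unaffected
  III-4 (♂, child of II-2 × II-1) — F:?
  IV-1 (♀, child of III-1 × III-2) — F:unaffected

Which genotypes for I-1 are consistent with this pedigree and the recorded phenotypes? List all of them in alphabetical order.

I-1 ∈ {X^FX^F, X^FX^f}

F/I-1 ? ·: X^FX^F|X^FX^f
F/I-2 ? ·: X^FY|X^fY
F/II-1 un I-1×I-2: X^FY
F/II-2 ? ·: X^FX^F|X^FX^f|X^fX^f
F/III-1 un II-2×II-1: X^FX^F|X^FX^f
F/III-2 ? ·: X^FY|X^fY
F/III-3 un II-2×II-1: X^FX^F|X^FX^f
F/III-4 ? II-2×II-1: X^FY|X^fY
F/IV-1 un III-1×III-2: X^FX^F|X^FX^f
⇒ F over [I-1,I-2,II-1,II-2,III-1,III-2,III-3,III-4,IV-1]: 100 consistent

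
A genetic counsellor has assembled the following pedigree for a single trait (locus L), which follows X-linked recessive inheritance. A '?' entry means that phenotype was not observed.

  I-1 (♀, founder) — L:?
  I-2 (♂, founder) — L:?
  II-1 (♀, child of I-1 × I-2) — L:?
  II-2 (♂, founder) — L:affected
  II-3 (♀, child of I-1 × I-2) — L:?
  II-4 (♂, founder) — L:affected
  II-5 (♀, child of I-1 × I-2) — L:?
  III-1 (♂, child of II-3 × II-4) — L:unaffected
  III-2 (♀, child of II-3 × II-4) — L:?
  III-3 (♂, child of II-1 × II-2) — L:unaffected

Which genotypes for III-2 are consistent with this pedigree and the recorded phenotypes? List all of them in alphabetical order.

III-2 ∈ {X^LX^l, X^lX^l}

L/I-1 ? ·: X^LX^L|X^LX^l|X^lX^l
L/I-2 ? ·: X^LY|X^lY
L/II-1 ? I-1×I-2: X^LX^L|X^LX^l
L/II-2 aff ·: X^lY
L/II-3 ? I-1×I-2: X^LX^L|X^LX^l
L/II-4 aff ·: X^lY
L/II-5 ? I-1×I-2: X^LX^L|X^LX^l|X^lX^l
L/III-1 un II-3×II-4: X^LY
L/III-2 ? II-3×II-4: X^LX^l|X^lX^l
L/III-3 un II-1×II-2: X^LY
⇒ L over [I-1,I-2,II-1,II-2,II-3,II-4,II-5,III-1,III-2,III-3]: 21 consistent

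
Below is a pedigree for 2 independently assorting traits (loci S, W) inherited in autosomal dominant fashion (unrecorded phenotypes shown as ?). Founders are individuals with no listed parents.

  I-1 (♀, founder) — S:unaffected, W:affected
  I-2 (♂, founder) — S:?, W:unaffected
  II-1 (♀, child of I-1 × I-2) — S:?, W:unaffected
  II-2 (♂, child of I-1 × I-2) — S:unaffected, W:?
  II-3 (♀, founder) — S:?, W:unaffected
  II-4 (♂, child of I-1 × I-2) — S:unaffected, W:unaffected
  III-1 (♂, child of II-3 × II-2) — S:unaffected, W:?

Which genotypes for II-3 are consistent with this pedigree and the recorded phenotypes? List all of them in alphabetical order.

II-3 ∈ {Ss ww, ss ww}

S/I-1 un ·: ss
S/I-2 ? ·: ss|Ss
S/II-1 ? I-1×I-2: ss|Ss
S/II-2 un I-1×I-2: ss
S/II-3 ? ·: ss|Ss
S/II-4 un I-1×I-2: ss
S/III-1 un II-3×II-2: ss
⇒ S over [I-1,I-2,II-1,II-2,II-3,II-4,III-1]: 6 consistent
W/I-1 aff ·: Ww
W/I-2 un ·: ww
W/II-1 un I-1×I-2: ww
W/II-2 ? I-1×I-2: ww|Ww
W/II-3 un ·: ww
W/II-4 un I-1×I-2: ww
W/III-1 ? II-3×II-2: ww|Ww
⇒ W over [I-1,I-2,II-1,II-2,II-3,II-4,III-1]: 3 consistent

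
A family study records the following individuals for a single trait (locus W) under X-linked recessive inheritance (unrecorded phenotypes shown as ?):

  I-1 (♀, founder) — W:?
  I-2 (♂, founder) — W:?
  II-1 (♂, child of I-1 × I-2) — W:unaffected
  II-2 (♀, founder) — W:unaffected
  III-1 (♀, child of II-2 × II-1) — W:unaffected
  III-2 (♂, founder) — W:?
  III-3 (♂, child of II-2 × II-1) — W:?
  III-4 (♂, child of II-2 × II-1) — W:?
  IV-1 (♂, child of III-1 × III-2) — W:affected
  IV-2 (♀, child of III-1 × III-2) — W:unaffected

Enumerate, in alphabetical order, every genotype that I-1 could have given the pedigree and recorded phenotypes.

I-1 ∈ {X^WX^W, X^WX^w}

W/I-1 ? ·: X^WX^W|X^WX^w
W/I-2 ? ·: X^WY|X^wY
W/II-1 un I-1×I-2: X^WY
W/II-2 un ·: X^WX^w
W/III-1 un II-2×II-1: X^WX^w
W/III-2 ? ·: X^WY|X^wY
W/III-3 ? II-2×II-1: X^WY|X^wY
W/III-4 ? II-2×II-1: X^WY|X^wY
W/IV-1 aff III-1×III-2: X^wY
W/IV-2 un III-1×III-2: X^WX^W|X^WX^w
⇒ W over [I-1,I-2,II-1,II-2,III-1,III-2,III-3,III-4,IV-1,IV-2]: 48 consistent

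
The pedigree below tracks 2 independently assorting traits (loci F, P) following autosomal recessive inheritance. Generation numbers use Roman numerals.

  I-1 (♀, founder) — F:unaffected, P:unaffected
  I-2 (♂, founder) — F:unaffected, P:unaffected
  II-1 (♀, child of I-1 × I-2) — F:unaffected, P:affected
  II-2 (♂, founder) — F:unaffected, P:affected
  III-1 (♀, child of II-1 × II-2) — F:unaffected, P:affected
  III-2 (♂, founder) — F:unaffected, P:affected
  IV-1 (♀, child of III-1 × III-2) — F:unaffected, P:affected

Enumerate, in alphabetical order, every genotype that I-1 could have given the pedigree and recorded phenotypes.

I-1 ∈ {FF Pp, Ff Pp}

F/I-1 un ·: FF|Ff
F/I-2 un ·: FF|Ff
F/II-1 un I-1×I-2: FF|Ff
F/II-2 un ·: FF|Ff
F/III-1 un II-1×II-2: FF|Ff
F/III-2 un ·: FF|Ff
F/IV-1 un III-1×III-2: FF|Ff
⇒ F over [I-1,I-2,II-1,II-2,III-1,III-2,IV-1]: 82 consistent
P/I-1 un ·: Pp
P/I-2 un ·: Pp
P/II-1 aff I-1×I-2: pp
P/II-2 aff ·: pp
P/III-1 aff II-1×II-2: pp
P/III-2 aff ·: pp
P/IV-1 aff III-1×III-2: pp
⇒ P over [I-1,I-2,II-1,II-2,III-1,III-2,IV-1]: 1 consistent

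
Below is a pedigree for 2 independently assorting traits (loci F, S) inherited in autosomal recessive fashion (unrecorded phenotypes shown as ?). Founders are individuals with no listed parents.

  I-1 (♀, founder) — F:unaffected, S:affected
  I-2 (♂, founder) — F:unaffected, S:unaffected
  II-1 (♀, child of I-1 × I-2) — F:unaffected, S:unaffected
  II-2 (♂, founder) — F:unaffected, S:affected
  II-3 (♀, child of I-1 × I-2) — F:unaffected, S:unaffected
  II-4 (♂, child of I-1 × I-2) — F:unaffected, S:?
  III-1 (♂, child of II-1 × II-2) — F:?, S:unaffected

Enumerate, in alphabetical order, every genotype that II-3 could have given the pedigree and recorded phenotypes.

F/I-1 un ·: FF|Ff
F/I-2 un ·: FF|Ff
F/II-1 un I-1×I-2: FF|Ff
F/II-2 un ·: FF|Ff
F/II-3 un I-1×I-2: FF|Ff
F/II-4 un I-1×I-2: FF|Ff
F/III-1 ? II-1×II-2: FF|Ff|ff
⇒ F over [I-1,I-2,II-1,II-2,II-3,II-4,III-1]: 99 consistent
S/I-1 aff ·: ss
S/I-2 un ·: SS|Ss
S/II-1 un I-1×I-2: Ss
S/II-2 aff ·: ss
S/II-3 un I-1×I-2: Ss
S/II-4 ? I-1×I-2: Ss|ss
S/III-1 un II-1×II-2: Ss
⇒ S over [I-1,I-2,II-1,II-2,II-3,II-4,III-1]: 3 consistent

II-3 ∈ {FF Ss, Ff Ss}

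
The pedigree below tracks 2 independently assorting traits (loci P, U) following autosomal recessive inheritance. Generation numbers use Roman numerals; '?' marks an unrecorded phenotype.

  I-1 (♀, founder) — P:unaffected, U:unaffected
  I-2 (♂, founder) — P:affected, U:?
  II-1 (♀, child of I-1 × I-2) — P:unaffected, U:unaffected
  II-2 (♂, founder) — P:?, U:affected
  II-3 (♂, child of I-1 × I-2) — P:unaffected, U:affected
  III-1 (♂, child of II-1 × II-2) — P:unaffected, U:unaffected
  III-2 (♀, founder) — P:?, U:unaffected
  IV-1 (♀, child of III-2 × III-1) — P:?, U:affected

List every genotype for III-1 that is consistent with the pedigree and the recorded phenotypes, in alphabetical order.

P/I-1 un ·: PP|Pp
P/I-2 aff ·: pp
P/II-1 un I-1×I-2: Pp
P/II-2 ? ·: PP|Pp|pp
P/II-3 un I-1×I-2: Pp
P/III-1 un II-1×II-2: PP|Pp
P/III-2 ? ·: PP|Pp|pp
P/IV-1 ? III-2×III-1: PP|Pp|pp
⇒ P over [I-1,I-2,II-1,II-2,II-3,III-1,III-2,IV-1]: 58 consistent
U/I-1 un ·: Uu
U/I-2 ? ·: Uu|uu
U/II-1 un I-1×I-2: UU|Uu
U/II-2 aff ·: uu
U/II-3 aff I-1×I-2: uu
U/III-1 un II-1×II-2: Uu
U/III-2 un ·: Uu
U/IV-1 aff III-2×III-1: uu
⇒ U over [I-1,I-2,II-1,II-2,II-3,III-1,III-2,IV-1]: 3 consistent

III-1 ∈ {PP Uu, Pp Uu}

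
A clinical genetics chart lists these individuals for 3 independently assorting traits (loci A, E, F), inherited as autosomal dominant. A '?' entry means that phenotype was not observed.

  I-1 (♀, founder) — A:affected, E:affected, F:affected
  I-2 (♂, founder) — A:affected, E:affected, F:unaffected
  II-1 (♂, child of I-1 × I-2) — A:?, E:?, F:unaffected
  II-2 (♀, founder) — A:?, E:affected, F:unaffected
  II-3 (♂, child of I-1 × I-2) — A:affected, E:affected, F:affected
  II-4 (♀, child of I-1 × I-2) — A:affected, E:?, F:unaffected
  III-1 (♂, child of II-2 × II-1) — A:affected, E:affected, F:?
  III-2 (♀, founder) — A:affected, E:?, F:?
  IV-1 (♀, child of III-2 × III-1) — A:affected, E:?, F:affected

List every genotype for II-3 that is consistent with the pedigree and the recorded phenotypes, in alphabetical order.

II-3 ∈ {AA EE Ff, AA Ee Ff, Aa EE Ff, Aa Ee Ff}

A/I-1 aff ·: Aa|AA
A/I-2 aff ·: Aa|AA
A/II-1 ? I-1×I-2: aa|Aa|AA
A/II-2 ? ·: aa|Aa|AA
A/II-3 aff I-1×I-2: Aa|AA
A/II-4 aff I-1×I-2: Aa|AA
A/III-1 aff II-2×II-1: Aa|AA
A/III-2 aff ·: Aa|AA
A/IV-1 aff III-2×III-1: Aa|AA
⇒ A over [I-1,I-2,II-1,II-2,II-3,II-4,III-1,III-2,IV-1]: 430 consistent
E/I-1 aff ·: Ee|EE
E/I-2 aff ·: Ee|EE
E/II-1 ? I-1×I-2: ee|Ee|EE
E/II-2 aff ·: Ee|EE
E/II-3 aff I-1×I-2: Ee|EE
E/II-4 ? I-1×I-2: ee|Ee|EE
E/III-1 aff II-2×II-1: Ee|EE
E/III-2 ? ·: ee|Ee|EE
E/IV-1 ? III-2×III-1: ee|Ee|EE
⇒ E over [I-1,I-2,II-1,II-2,II-3,II-4,III-1,III-2,IV-1]: 617 consistent
F/I-1 aff ·: Ff
F/I-2 un ·: ff
F/II-1 un I-1×I-2: ff
F/II-2 un ·: ff
F/II-3 aff I-1×I-2: Ff
F/II-4 un I-1×I-2: ff
F/III-1 ? II-2×II-1: ff
F/III-2 ? ·: Ff|FF
F/IV-1 aff III-2×III-1: Ff
⇒ F over [I-1,I-2,II-1,II-2,II-3,II-4,III-1,III-2,IV-1]: 2 consistent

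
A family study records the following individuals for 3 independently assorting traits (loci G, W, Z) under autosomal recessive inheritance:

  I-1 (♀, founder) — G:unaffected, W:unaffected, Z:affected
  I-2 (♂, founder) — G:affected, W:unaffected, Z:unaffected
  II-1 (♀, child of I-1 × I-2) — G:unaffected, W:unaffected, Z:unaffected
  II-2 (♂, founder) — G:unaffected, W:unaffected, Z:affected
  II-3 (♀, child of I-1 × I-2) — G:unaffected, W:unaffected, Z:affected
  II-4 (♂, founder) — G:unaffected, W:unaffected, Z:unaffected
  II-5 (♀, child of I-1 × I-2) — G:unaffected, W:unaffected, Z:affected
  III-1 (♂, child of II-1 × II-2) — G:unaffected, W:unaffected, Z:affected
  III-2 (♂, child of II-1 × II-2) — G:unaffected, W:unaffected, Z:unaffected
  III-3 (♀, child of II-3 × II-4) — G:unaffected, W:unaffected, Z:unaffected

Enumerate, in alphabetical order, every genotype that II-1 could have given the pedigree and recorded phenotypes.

G/I-1 un ·: GG|Gg
G/I-2 aff ·: gg
G/II-1 un I-1×I-2: Gg
G/II-2 un ·: GG|Gg
G/II-3 un I-1×I-2: Gg
G/II-4 un ·: GG|Gg
G/II-5 un I-1×I-2: Gg
G/III-1 un II-1×II-2: GG|Gg
G/III-2 un II-1×II-2: GG|Gg
G/III-3 un II-3×II-4: GG|Gg
⇒ G over [I-1,I-2,II-1,II-2,II-3,II-4,II-5,III-1,III-2,III-3]: 64 consistent
W/I-1 un ·: WW|Ww
W/I-2 un ·: WW|Ww
W/II-1 un I-1×I-2: WW|Ww
W/II-2 un ·: WW|Ww
W/II-3 un I-1×I-2: WW|Ww
W/II-4 un ·: WW|Ww
W/II-5 un I-1×I-2: WW|Ww
W/III-1 un II-1×II-2: WW|Ww
W/III-2 un II-1×II-2: WW|Ww
W/III-3 un II-3×II-4: WW|Ww
⇒ W over [I-1,I-2,II-1,II-2,II-3,II-4,II-5,III-1,III-2,III-3]: 561 consistent
Z/I-1 aff ·: zz
Z/I-2 un ·: Zz
Z/II-1 un I-1×I-2: Zz
Z/II-2 aff ·: zz
Z/II-3 aff I-1×I-2: zz
Z/II-4 un ·: ZZ|Zz
Z/II-5 aff I-1×I-2: zz
Z/III-1 aff II-1×II-2: zz
Z/III-2 un II-1×II-2: Zz
Z/III-3 un II-3×II-4: Zz
⇒ Z over [I-1,I-2,II-1,II-2,II-3,II-4,II-5,III-1,III-2,III-3]: 2 consistent

II-1 ∈ {Gg WW Zz, Gg Ww Zz}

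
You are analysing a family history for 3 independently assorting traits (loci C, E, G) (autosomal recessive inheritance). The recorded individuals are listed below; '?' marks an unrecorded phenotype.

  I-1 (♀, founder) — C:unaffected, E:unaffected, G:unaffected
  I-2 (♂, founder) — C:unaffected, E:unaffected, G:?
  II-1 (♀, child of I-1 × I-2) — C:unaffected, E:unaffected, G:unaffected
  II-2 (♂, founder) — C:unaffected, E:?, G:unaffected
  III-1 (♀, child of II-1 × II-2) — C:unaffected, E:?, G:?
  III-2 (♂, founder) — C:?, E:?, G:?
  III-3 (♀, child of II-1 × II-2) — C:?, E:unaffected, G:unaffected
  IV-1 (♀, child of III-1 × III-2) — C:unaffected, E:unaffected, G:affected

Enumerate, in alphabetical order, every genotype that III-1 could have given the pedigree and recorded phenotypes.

C/I-1 un ·: CC|Cc
C/I-2 un ·: CC|Cc
C/II-1 un I-1×I-2: CC|Cc
C/II-2 un ·: CC|Cc
C/III-1 un II-1×II-2: CC|Cc
C/III-2 ? ·: CC|Cc|cc
C/III-3 ? II-1×II-2: CC|Cc|cc
C/IV-1 un III-1×III-2: CC|Cc
⇒ C over [I-1,I-2,II-1,II-2,III-1,III-2,III-3,IV-1]: 223 consistent
E/I-1 un ·: EE|Ee
E/I-2 un ·: EE|Ee
E/II-1 un I-1×I-2: EE|Ee
E/II-2 ? ·: EE|Ee|ee
E/III-1 ? II-1×II-2: EE|Ee|ee
E/III-2 ? ·: EE|Ee|ee
E/III-3 un II-1×II-2: EE|Ee
E/IV-1 un III-1×III-2: EE|Ee
⇒ E over [I-1,I-2,II-1,II-2,III-1,III-2,III-3,IV-1]: 249 consistent
G/I-1 un ·: GG|Gg
G/I-2 ? ·: GG|Gg|gg
G/II-1 un I-1×I-2: GG|Gg
G/II-2 un ·: GG|Gg
G/III-1 ? II-1×II-2: Gg|gg
G/III-2 ? ·: Gg|gg
G/III-3 un II-1×II-2: GG|Gg
G/IV-1 aff III-1×III-2: gg
⇒ G over [I-1,I-2,II-1,II-2,III-1,III-2,III-3,IV-1]: 76 consistent

III-1 ∈ {CC EE Gg, CC EE gg, CC Ee Gg, CC Ee gg, CC ee Gg, CC ee gg, Cc EE Gg, Cc EE gg, Cc Ee Gg, Cc Ee gg, Cc ee Gg, Cc ee gg}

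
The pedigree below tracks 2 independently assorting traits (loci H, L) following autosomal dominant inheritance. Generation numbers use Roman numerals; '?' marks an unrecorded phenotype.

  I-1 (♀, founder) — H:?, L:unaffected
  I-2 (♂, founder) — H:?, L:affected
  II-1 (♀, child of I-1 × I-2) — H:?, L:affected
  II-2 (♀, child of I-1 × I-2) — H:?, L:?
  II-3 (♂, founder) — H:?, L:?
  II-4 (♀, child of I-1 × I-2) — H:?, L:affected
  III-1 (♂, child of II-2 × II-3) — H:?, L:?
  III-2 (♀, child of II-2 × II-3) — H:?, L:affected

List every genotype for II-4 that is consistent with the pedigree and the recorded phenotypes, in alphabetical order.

II-4 ∈ {HH Ll, Hh Ll, hh Ll}

H/I-1 ? ·: hh|Hh|HH
H/I-2 ? ·: hh|Hh|HH
H/II-1 ? I-1×I-2: hh|Hh|HH
H/II-2 ? I-1×I-2: hh|Hh|HH
H/II-3 ? ·: hh|Hh|HH
H/II-4 ? I-1×I-2: hh|Hh|HH
H/III-1 ? II-2×II-3: hh|Hh|HH
H/III-2 ? II-2×II-3: hh|Hh|HH
⇒ H over [I-1,I-2,II-1,II-2,II-3,II-4,III-1,III-2]: 675 consistent
L/I-1 un ·: ll
L/I-2 aff ·: Ll|LL
L/II-1 aff I-1×I-2: Ll
L/II-2 ? I-1×I-2: ll|Ll
L/II-3 ? ·: ll|Ll|LL
L/II-4 aff I-1×I-2: Ll
L/III-1 ? II-2×II-3: ll|Ll|LL
L/III-2 aff II-2×II-3: Ll|LL
⇒ L over [I-1,I-2,II-1,II-2,II-3,II-4,III-1,III-2]: 27 consistent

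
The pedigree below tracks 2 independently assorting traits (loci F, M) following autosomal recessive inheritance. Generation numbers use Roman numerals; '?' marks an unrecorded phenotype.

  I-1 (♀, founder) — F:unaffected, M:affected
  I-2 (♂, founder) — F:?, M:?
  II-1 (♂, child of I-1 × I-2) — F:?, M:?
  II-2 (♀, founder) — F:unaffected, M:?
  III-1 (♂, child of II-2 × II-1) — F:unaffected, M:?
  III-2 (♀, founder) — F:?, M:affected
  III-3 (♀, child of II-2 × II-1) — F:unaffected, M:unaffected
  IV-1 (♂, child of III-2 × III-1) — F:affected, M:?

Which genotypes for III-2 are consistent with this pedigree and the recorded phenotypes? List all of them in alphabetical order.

III-2 ∈ {Ff mm, ff mm}

F/I-1 un ·: FF|Ff
F/I-2 ? ·: FF|Ff|ff
F/II-1 ? I-1×I-2: FF|Ff|ff
F/II-2 un ·: FF|Ff
F/III-1 un II-2×II-1: Ff
F/III-2 ? ·: Ff|ff
F/III-3 un II-2×II-1: FF|Ff
F/IV-1 aff III-2×III-1: ff
⇒ F over [I-1,I-2,II-1,II-2,III-1,III-2,III-3,IV-1]: 64 consistent
M/I-1 aff ·: mm
M/I-2 ? ·: MM|Mm|mm
M/II-1 ? I-1×I-2: Mm|mm
M/II-2 ? ·: MM|Mm|mm
M/III-1 ? II-2×II-1: MM|Mm|mm
M/III-2 aff ·: mm
M/III-3 un II-2×II-1: MM|Mm
M/IV-1 ? III-2×III-1: Mm|mm
⇒ M over [I-1,I-2,II-1,II-2,III-1,III-2,III-3,IV-1]: 44 consistent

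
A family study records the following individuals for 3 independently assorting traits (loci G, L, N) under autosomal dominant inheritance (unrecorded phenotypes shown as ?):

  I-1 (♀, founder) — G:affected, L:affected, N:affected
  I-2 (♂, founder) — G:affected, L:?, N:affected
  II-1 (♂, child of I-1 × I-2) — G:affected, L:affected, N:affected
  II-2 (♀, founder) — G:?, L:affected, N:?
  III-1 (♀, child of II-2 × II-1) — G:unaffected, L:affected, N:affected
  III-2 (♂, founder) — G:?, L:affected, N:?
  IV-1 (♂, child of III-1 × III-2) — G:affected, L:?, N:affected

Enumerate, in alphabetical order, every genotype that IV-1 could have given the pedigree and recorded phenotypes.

G/I-1 aff ·: Gg|GG
G/I-2 aff ·: Gg|GG
G/II-1 aff I-1×I-2: Gg
G/II-2 ? ·: gg|Gg
G/III-1 un II-2×II-1: gg
G/III-2 ? ·: Gg|GG
G/IV-1 aff III-1×III-2: Gg
⇒ G over [I-1,I-2,II-1,II-2,III-1,III-2,IV-1]: 12 consistent
L/I-1 aff ·: Ll|LL
L/I-2 ? ·: ll|Ll|LL
L/II-1 aff I-1×I-2: Ll|LL
L/II-2 aff ·: Ll|LL
L/III-1 aff II-2×II-1: Ll|LL
L/III-2 aff ·: Ll|LL
L/IV-1 ? III-1×III-2: ll|Ll|LL
⇒ L over [I-1,I-2,II-1,II-2,III-1,III-2,IV-1]: 124 consistent
N/I-1 aff ·: Nn|NN
N/I-2 aff ·: Nn|NN
N/II-1 aff I-1×I-2: Nn|NN
N/II-2 ? ·: nn|Nn|NN
N/III-1 aff II-2×II-1: Nn|NN
N/III-2 ? ·: nn|Nn|NN
N/IV-1 aff III-1×III-2: Nn|NN
⇒ N over [I-1,I-2,II-1,II-2,III-1,III-2,IV-1]: 141 consistent

IV-1 ∈ {Gg LL NN, Gg LL Nn, Gg Ll NN, Gg Ll Nn, Gg ll NN, Gg ll Nn}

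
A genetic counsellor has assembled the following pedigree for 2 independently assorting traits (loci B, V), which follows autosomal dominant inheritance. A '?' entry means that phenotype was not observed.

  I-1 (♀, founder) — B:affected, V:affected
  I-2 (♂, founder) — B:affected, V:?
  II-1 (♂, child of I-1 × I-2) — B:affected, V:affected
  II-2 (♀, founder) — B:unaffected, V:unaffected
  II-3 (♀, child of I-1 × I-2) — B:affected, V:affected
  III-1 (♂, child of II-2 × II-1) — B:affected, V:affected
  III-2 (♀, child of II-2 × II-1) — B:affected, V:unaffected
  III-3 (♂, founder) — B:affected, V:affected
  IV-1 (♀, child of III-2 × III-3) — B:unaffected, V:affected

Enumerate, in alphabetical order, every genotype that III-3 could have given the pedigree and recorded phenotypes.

B/I-1 aff ·: Bb|BB
B/I-2 aff ·: Bb|BB
B/II-1 aff I-1×I-2: Bb|BB
B/II-2 un ·: bb
B/II-3 aff I-1×I-2: Bb|BB
B/III-1 aff II-2×II-1: Bb
B/III-2 aff II-2×II-1: Bb
B/III-3 aff ·: Bb
B/IV-1 un III-2×III-3: bb
⇒ B over [I-1,I-2,II-1,II-2,II-3,III-1,III-2,III-3,IV-1]: 13 consistent
V/I-1 aff ·: Vv|VV
V/I-2 ? ·: vv|Vv|VV
V/II-1 aff I-1×I-2: Vv
V/II-2 un ·: vv
V/II-3 aff I-1×I-2: Vv|VV
V/III-1 aff II-2×II-1: Vv
V/III-2 un II-2×II-1: vv
V/III-3 aff ·: Vv|VV
V/IV-1 aff III-2×III-3: Vv
⇒ V over [I-1,I-2,II-1,II-2,II-3,III-1,III-2,III-3,IV-1]: 16 consistent

III-3 ∈ {Bb VV, Bb Vv}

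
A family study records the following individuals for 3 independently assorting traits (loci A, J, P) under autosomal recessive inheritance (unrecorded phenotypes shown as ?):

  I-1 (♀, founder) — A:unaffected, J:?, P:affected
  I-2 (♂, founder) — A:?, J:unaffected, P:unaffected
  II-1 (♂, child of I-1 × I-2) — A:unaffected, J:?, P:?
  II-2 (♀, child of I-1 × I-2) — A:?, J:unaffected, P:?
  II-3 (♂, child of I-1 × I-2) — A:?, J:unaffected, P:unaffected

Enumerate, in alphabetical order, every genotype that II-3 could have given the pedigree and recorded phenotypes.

A/I-1 un ·: AA|Aa
A/I-2 ? ·: AA|Aa|aa
A/II-1 un I-1×I-2: AA|Aa
A/II-2 ? I-1×I-2: AA|Aa|aa
A/II-3 ? I-1×I-2: AA|Aa|aa
⇒ A over [I-1,I-2,II-1,II-2,II-3]: 40 consistent
J/I-1 ? ·: JJ|Jj|jj
J/I-2 un ·: JJ|Jj
J/II-1 ? I-1×I-2: JJ|Jj|jj
J/II-2 un I-1×I-2: JJ|Jj
J/II-3 un I-1×I-2: JJ|Jj
⇒ J over [I-1,I-2,II-1,II-2,II-3]: 32 consistent
P/I-1 aff ·: pp
P/I-2 un ·: PP|Pp
P/II-1 ? I-1×I-2: Pp|pp
P/II-2 ? I-1×I-2: Pp|pp
P/II-3 un I-1×I-2: Pp
⇒ P over [I-1,I-2,II-1,II-2,II-3]: 5 consistent

II-3 ∈ {AA JJ Pp, AA Jj Pp, Aa JJ Pp, Aa Jj Pp, aa JJ Pp, aa Jj Pp}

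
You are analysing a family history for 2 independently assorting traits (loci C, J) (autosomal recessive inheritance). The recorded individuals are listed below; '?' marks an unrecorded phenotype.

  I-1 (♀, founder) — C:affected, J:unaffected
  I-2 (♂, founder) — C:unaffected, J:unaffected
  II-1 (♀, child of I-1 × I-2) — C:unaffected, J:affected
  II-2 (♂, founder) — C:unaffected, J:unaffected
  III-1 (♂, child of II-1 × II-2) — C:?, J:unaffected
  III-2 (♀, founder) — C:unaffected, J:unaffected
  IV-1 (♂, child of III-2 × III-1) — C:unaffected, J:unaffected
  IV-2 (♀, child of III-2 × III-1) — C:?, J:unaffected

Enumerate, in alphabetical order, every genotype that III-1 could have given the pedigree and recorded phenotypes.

C/I-1 aff ·: cc
C/I-2 un ·: CC|Cc
C/II-1 un I-1×I-2: Cc
C/II-2 un ·: CC|Cc
C/III-1 ? II-1×II-2: CC|Cc|cc
C/III-2 un ·: CC|Cc
C/IV-1 un III-2×III-1: CC|Cc
C/IV-2 ? III-2×III-1: CC|Cc|cc
⇒ C over [I-1,I-2,II-1,II-2,III-1,III-2,IV-1,IV-2]: 66 consistent
J/I-1 un ·: Jj
J/I-2 un ·: Jj
J/II-1 aff I-1×I-2: jj
J/II-2 un ·: JJ|Jj
J/III-1 un II-1×II-2: Jj
J/III-2 un ·: JJ|Jj
J/IV-1 un III-2×III-1: JJ|Jj
J/IV-2 un III-2×III-1: JJ|Jj
⇒ J over [I-1,I-2,II-1,II-2,III-1,III-2,IV-1,IV-2]: 16 consistent

III-1 ∈ {CC Jj, Cc Jj, cc Jj}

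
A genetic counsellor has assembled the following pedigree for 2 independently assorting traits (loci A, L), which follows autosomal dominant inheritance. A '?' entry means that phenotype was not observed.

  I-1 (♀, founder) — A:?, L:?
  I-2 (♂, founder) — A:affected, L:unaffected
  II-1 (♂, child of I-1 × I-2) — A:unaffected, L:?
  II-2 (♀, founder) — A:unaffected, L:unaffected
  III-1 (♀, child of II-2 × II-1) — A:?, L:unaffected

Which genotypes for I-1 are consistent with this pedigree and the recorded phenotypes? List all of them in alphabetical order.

I-1 ∈ {Aa LL, Aa Ll, Aa ll, aa LL, aa Ll, aa ll}

A/I-1 ? ·: aa|Aa
A/I-2 aff ·: Aa
A/II-1 un I-1×I-2: aa
A/II-2 un ·: aa
A/III-1 ? II-2×II-1: aa
⇒ A over [I-1,I-2,II-1,II-2,III-1]: 2 consistent
L/I-1 ? ·: ll|Ll|LL
L/I-2 un ·: ll
L/II-1 ? I-1×I-2: ll|Ll
L/II-2 un ·: ll
L/III-1 un II-2×II-1: ll
⇒ L over [I-1,I-2,II-1,II-2,III-1]: 4 consistent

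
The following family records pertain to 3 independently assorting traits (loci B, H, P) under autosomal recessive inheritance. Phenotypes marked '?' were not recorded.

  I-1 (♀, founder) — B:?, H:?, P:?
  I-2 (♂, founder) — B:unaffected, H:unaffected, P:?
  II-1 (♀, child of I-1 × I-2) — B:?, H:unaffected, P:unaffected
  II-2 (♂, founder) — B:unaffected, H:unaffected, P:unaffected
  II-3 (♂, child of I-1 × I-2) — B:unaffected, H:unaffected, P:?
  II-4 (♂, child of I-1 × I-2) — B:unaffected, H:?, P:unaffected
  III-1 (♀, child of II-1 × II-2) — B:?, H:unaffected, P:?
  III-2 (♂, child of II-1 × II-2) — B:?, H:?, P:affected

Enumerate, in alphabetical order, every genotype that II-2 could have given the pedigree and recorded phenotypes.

B/I-1 ? ·: BB|Bb|bb
B/I-2 un ·: BB|Bb
B/II-1 ? I-1×I-2: BB|Bb|bb
B/II-2 un ·: BB|Bb
B/II-3 un I-1×I-2: BB|Bb
B/II-4 un I-1×I-2: BB|Bb
B/III-1 ? II-1×II-2: BB|Bb|bb
B/III-2 ? II-1×II-2: BB|Bb|bb
⇒ B over [I-1,I-2,II-1,II-2,II-3,II-4,III-1,III-2]: 272 consistent
H/I-1 ? ·: HH|Hh|hh
H/I-2 un ·: HH|Hh
H/II-1 un I-1×I-2: HH|Hh
H/II-2 un ·: HH|Hh
H/II-3 un I-1×I-2: HH|Hh
H/II-4 ? I-1×I-2: HH|Hh|hh
H/III-1 un II-1×II-2: HH|Hh
H/III-2 ? II-1×II-2: HH|Hh|hh
⇒ H over [I-1,I-2,II-1,II-2,II-3,II-4,III-1,III-2]: 245 consistent
P/I-1 ? ·: PP|Pp|pp
P/I-2 ? ·: PP|Pp|pp
P/II-1 un I-1×I-2: Pp
P/II-2 un ·: Pp
P/II-3 ? I-1×I-2: PP|Pp|pp
P/II-4 un I-1×I-2: PP|Pp
P/III-1 ? II-1×II-2: PP|Pp|pp
P/III-2 aff II-1×II-2: pp
⇒ P over [I-1,I-2,II-1,II-2,II-3,II-4,III-1,III-2]: 60 consistent

II-2 ∈ {BB HH Pp, BB Hh Pp, Bb HH Pp, Bb Hh Pp}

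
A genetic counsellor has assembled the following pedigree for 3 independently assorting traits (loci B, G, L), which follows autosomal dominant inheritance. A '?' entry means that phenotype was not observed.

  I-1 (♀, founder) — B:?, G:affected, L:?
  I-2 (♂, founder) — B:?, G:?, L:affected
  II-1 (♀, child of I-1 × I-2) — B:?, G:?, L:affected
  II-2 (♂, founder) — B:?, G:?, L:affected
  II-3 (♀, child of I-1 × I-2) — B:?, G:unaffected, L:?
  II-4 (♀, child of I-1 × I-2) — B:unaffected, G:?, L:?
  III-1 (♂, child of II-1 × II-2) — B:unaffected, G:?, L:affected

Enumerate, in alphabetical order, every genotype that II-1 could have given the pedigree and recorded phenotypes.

II-1 ∈ {Bb GG LL, Bb GG Ll, Bb Gg LL, Bb Gg Ll, Bb gg LL, Bb gg Ll, bb GG LL, bb GG Ll, bb Gg LL, bb Gg Ll, bb gg LL, bb gg Ll}

B/I-1 ? ·: bb|Bb
B/I-2 ? ·: bb|Bb
B/II-1 ? I-1×I-2: bb|Bb
B/II-2 ? ·: bb|Bb
B/II-3 ? I-1×I-2: bb|Bb|BB
B/II-4 un I-1×I-2: bb
B/III-1 un II-1×II-2: bb
⇒ B over [I-1,I-2,II-1,II-2,II-3,II-4,III-1]: 30 consistent
G/I-1 aff ·: Gg
G/I-2 ? ·: gg|Gg
G/II-1 ? I-1×I-2: gg|Gg|GG
G/II-2 ? ·: gg|Gg|GG
G/II-3 un I-1×I-2: gg
G/II-4 ? I-1×I-2: gg|Gg|GG
G/III-1 ? II-1×II-2: gg|Gg|GG
⇒ G over [I-1,I-2,II-1,II-2,II-3,II-4,III-1]: 67 consistent
L/I-1 ? ·: ll|Ll|LL
L/I-2 aff ·: Ll|LL
L/II-1 aff I-1×I-2: Ll|LL
L/II-2 aff ·: Ll|LL
L/II-3 ? I-1×I-2: ll|Ll|LL
L/II-4 ? I-1×I-2: ll|Ll|LL
L/III-1 aff II-1×II-2: Ll|LL
⇒ L over [I-1,I-2,II-1,II-2,II-3,II-4,III-1]: 142 consistent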